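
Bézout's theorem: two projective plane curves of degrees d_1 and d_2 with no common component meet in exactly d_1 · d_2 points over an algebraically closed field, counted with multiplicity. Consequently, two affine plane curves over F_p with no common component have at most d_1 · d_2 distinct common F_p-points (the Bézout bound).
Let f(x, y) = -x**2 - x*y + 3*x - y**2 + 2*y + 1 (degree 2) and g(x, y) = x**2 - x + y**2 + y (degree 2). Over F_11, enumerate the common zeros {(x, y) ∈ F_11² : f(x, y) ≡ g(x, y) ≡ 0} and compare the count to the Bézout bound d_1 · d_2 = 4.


Common zeros: {(2, 6), (7, 1)}; count = 2; Bézout bound = 4.

deg(f) = 2, deg(g) = 2, so Bézout bound = 4.
Scan x ∈ F_11. For each x, list the y ∈ F_11 with f(x, y) ≡ 0 and those with g(x, y) ≡ 0 (mod 11); the common zeros in that column are the intersection.
  x = 0: f ≡ 0 at y ∈ ∅; g ≡ 0 at y ∈ {0, 10}; common: ∅.
  x = 1: f ≡ 0 at y ∈ ∅; g ≡ 0 at y ∈ {0, 10}; common: ∅.
  x = 2: f ≡ 0 at y ∈ {5, 6}; g ≡ 0 at y ∈ {4, 6}; common: {6}.
  x = 3: f ≡ 0 at y ∈ {3, 7}; g ≡ 0 at y ∈ ∅; common: ∅.
  x = 4: f ≡ 0 at y ∈ {2, 7}; g ≡ 0 at y ∈ ∅; common: ∅.
  x = 5: f ≡ 0 at y ∈ ∅; g ≡ 0 at y ∈ {1, 9}; common: ∅.
  x = 6: f ≡ 0 at y ∈ {1, 6}; g ≡ 0 at y ∈ ∅; common: ∅.
  x = 7: f ≡ 0 at y ∈ {1, 5}; g ≡ 0 at y ∈ {1, 9}; common: {1}.
  x = 8: f ≡ 0 at y ∈ {2, 3}; g ≡ 0 at y ∈ ∅; common: ∅.
  x = 9: f ≡ 0 at y ∈ ∅; g ≡ 0 at y ∈ ∅; common: ∅.
  x = 10: f ≡ 0 at y ∈ ∅; g ≡ 0 at y ∈ {4, 6}; common: ∅.
Collecting: common zeros = {(2, 6), (7, 1)}, so the count is 2.
Comparison with the Bézout bound: 2 ≤ 4 = deg(f)·deg(g), as expected for curves with no common component (the affine F_11-count falls short of the bound because intersections may lie at infinity, over extension fields, or carry multiplicity).


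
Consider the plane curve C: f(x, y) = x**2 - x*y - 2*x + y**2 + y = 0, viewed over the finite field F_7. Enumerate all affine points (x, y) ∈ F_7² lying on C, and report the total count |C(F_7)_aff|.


Affine F_7-points: {(0, 0), (0, 6), (1, 1), (1, 6), (2, 0), (2, 1)}; count = 6.

For each of the 49 pairs (x, y) ∈ F_7², evaluate f(x, y) mod 7. Record the zeros.
  x = 0: [0↦0, 1↦2, 2↦6, 3↦5, 4↦6, 5↦2, 6↦0]  zeros at y ∈ {0, 6}
  x = 1: [0↦6, 1↦0, 2↦3, 3↦1, 4↦1, 5↦3, 6↦0]  zeros at y ∈ {1, 6}
  x = 2: [0↦0, 1↦0, 2↦2, 3↦6, 4↦5, 5↦6, 6↦2]  zeros at y ∈ {0, 1}
  x = 3: [0↦3, 1↦2, 2↦3, 3↦6, 4↦4, 5↦4, 6↦6]  zeros at y ∈ ∅
  x = 4: [0↦1, 1↦6, 2↦6, 3↦1, 4↦5, 5↦4, 6↦5]  zeros at y ∈ ∅
  x = 5: [0↦1, 1↦5, 2↦4, 3↦5, 4↦1, 5↦6, 6↦6]  zeros at y ∈ ∅
  x = 6: [0↦3, 1↦6, 2↦4, 3↦4, 4↦6, 5↦3, 6↦2]  zeros at y ∈ ∅
Collecting zeros: affine points = {(0, 0), (0, 6), (1, 1), (1, 6), (2, 0), (2, 1)}.
Total count |C(F_7)_aff| = 6.


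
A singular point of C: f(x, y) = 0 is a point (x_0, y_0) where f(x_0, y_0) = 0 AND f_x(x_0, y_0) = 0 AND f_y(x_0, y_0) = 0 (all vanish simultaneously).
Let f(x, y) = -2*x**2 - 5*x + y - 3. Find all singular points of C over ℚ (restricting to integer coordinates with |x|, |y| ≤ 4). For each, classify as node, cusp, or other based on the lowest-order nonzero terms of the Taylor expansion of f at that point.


No singular points in the scanned grid; C is smooth there.

Compute partial derivatives:
  f_x = -4*x - 5.
  f_y = 1.
f_y = 1 is a nonzero constant, so f_y never vanishes: no point (x, y) can satisfy f = f_x = f_y = 0. In particular no (x, y) ∈ {−4, ..., 4}² is singular; the curve is smooth.


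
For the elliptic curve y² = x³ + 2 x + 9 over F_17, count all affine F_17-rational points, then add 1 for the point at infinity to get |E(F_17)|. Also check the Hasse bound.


Affine points = {(0, 3), (0, 14), (2, 2), (2, 15), (3, 5), (3, 12), (4, 8), (4, 9), (5, 5), (5, 12), (6, 4), (6, 13), (7, 3), (7, 14), (9, 5), (9, 12), (10, 3), (10, 14), (11, 6), (11, 11)}; affine count = 20; |E(F_17)| = 21.

Discriminant check: Δ ∝ 4a³ + 27b² = 4·2³ + 27·9² = 4·8 + 27·81 ≡ 9 (mod 17). Nonzero ⇒ E is nonsingular.
For each x ∈ F_17, compute rhs = x³ + 2·x + 9 mod 17, then count y ∈ F_17 with y² ≡ rhs.
  x = 0: rhs = 9, matching y values: 3, 14 (2 points).
  x = 1: rhs = 12, matching y values: none (0 points).
  x = 2: rhs = 4, matching y values: 2, 15 (2 points).
  x = 3: rhs = 8, matching y values: 5, 12 (2 points).
  x = 4: rhs = 13, matching y values: 8, 9 (2 points).
  x = 5: rhs = 8, matching y values: 5, 12 (2 points).
  x = 6: rhs = 16, matching y values: 4, 13 (2 points).
  x = 7: rhs = 9, matching y values: 3, 14 (2 points).
  x = 8: rhs = 10, matching y values: none (0 points).
  x = 9: rhs = 8, matching y values: 5, 12 (2 points).
  x = 10: rhs = 9, matching y values: 3, 14 (2 points).
  x = 11: rhs = 2, matching y values: 6, 11 (2 points).
  x = 12: rhs = 10, matching y values: none (0 points).
  x = 13: rhs = 5, matching y values: none (0 points).
  x = 14: rhs = 10, matching y values: none (0 points).
  x = 15: rhs = 14, matching y values: none (0 points).
  x = 16: rhs = 6, matching y values: none (0 points).
Total affine count: 20.
Full point count |E(F_17)| = 20 + 1 = 21.
Hasse bound: |21 − (17+1)| = |3| = 3 ≤ 2√17 ≈ 8.2462 ✓.


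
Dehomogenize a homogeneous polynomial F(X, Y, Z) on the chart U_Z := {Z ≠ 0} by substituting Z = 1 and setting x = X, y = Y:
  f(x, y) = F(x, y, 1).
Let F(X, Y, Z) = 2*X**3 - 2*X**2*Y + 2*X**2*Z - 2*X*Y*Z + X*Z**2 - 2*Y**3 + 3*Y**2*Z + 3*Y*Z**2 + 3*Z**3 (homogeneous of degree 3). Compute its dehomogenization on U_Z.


f(x, y) = 2*x**3 - 2*x**2*y + 2*x**2 - 2*x*y + x - 2*y**3 + 3*y**2 + 3*y + 3

On U_Z we set Z = 1. Each monomial c·X^i·Y^j·Z^k in F becomes c·x^i·y^j·1^k = c·x^i·y^j.
Substituting Z = 1: F(X, Y, 1) = 2*x**3 - 2*x**2*y + 2*x**2 - 2*x*y + x - 2*y**3 + 3*y**2 + 3*y + 3.
Note: deg(f) ≤ deg(F) = 3; strict inequality happens when F is divisible by Z (lost terms).


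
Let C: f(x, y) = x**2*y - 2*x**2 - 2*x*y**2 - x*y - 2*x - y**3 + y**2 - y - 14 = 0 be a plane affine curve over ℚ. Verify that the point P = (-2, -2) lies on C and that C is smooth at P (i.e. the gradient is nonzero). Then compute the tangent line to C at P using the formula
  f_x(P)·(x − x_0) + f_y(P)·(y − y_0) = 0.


Tangent line at P: 8*x - 27*y - 38 = 0.

Step 1: f(-2, -2) = 0, so P lies on C.
Step 2: partial derivatives
  f_x(x, y) = 2*x*y - 4*x - 2*y**2 - y - 2, f_y(x, y) = x**2 - 4*x*y - x - 3*y**2 + 2*y - 1.
  f_x(P) = 8, f_y(P) = -27 (gradient nonzero, so P is smooth).
Step 3: tangent line at P: 8·(x − -2) + -27·(y − -2) = 0.
Expanding: 8*x - 27*y - 38 = 0.


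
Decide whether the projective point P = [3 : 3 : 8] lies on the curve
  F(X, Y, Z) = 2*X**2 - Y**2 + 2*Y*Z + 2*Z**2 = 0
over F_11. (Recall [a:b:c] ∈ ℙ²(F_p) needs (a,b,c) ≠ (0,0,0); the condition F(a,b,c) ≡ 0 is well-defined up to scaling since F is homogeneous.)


F(3,3,8) ≡ 9 (mod 11); P is NOT on the curve.

Evaluate F(3, 3, 8) term-by-term (mod 11).
  2*X**2 ↦ 2·9·1·1 = 18
  -Y**2 ↦ -1·1·9·1 = -9
  2*Y*Z ↦ 2·1·3·8 = 48
  2*Z**2 ↦ 2·1·1·64 = 128
Sum: F(3, 3, 8) = (18) + (-9) + (48) + (128) = 185.
Reducing mod 11: 185 ≡ 9 (mod 11).
Since F(a, b, c) ≡ 9 ≠ 0 (mod 11), P does NOT lie on the curve.


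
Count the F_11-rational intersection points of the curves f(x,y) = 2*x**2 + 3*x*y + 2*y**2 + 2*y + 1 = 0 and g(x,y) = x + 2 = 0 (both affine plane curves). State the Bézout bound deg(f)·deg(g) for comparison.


Common zeros: ∅; count = 0; Bézout bound = 2.

deg(f) = 2, deg(g) = 1, so Bézout bound = 2.
Scan x ∈ F_11. For each x, list the y ∈ F_11 with f(x, y) ≡ 0 and those with g(x, y) ≡ 0 (mod 11); the common zeros in that column are the intersection.
  x = 0: f ≡ 0 at y ∈ ∅; g ≡ 0 at y ∈ ∅; common: ∅.
  x = 1: f ≡ 0 at y ∈ {4, 10}; g ≡ 0 at y ∈ ∅; common: ∅.
  x = 2: f ≡ 0 at y ∈ {2, 5}; g ≡ 0 at y ∈ ∅; common: ∅.
  x = 3: f ≡ 0 at y ∈ ∅; g ≡ 0 at y ∈ ∅; common: ∅.
  x = 4: f ≡ 0 at y ∈ {0, 4}; g ≡ 0 at y ∈ ∅; common: ∅.
  x = 5: f ≡ 0 at y ∈ ∅; g ≡ 0 at y ∈ ∅; common: ∅.
  x = 6: f ≡ 0 at y ∈ {2, 10}; g ≡ 0 at y ∈ ∅; common: ∅.
  x = 7: f ≡ 0 at y ∈ {0, 5}; g ≡ 0 at y ∈ ∅; common: ∅.
  x = 8: f ≡ 0 at y ∈ ∅; g ≡ 0 at y ∈ ∅; common: ∅.
  x = 9: f ≡ 0 at y ∈ ∅; g ≡ 0 at y ∈ {0, 1, 2, 3, 4, 5, 6, 7, 8, 9, 10}; common: ∅.
  x = 10: f ≡ 0 at y ∈ ∅; g ≡ 0 at y ∈ ∅; common: ∅.
Collecting: common zeros = ∅, so the count is 0.
Comparison with the Bézout bound: 0 ≤ 2 = deg(f)·deg(g), as expected for curves with no common component (the affine F_11-count falls short of the bound because intersections may lie at infinity, over extension fields, or carry multiplicity).


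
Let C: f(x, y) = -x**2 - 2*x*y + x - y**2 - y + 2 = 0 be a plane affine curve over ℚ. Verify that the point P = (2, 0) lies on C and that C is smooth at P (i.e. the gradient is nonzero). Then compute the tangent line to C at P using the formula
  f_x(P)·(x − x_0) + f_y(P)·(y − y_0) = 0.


Tangent line at P: -3*x - 5*y + 6 = 0.

Step 1: f(2, 0) = 0, so P lies on C.
Step 2: partial derivatives
  f_x(x, y) = -2*x - 2*y + 1, f_y(x, y) = -2*x - 2*y - 1.
  f_x(P) = -3, f_y(P) = -5 (gradient nonzero, so P is smooth).
Step 3: tangent line at P: -3·(x − 2) + -5·(y − 0) = 0.
Expanding: -3*x - 5*y + 6 = 0.


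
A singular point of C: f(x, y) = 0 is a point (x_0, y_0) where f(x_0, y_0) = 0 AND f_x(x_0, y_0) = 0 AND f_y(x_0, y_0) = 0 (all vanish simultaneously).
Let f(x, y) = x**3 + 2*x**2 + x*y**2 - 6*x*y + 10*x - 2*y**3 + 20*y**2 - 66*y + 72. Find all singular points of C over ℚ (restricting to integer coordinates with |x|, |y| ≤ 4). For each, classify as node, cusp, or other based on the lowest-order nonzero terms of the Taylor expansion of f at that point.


Singular points: {(-1, 3)}; classification: node.

Compute partial derivatives:
  f_x = 3*x**2 + 4*x + y**2 - 6*y + 10.
  f_y = 2*x*y - 6*x - 6*y**2 + 40*y - 66.
Scan x_0 ∈ {−4, ..., 4}. For each x_0, f_y(x_0, y) is a polynomial in y; find its integer roots y ∈ {−4, ..., 4}, then test f_x and f at those candidates.
  x = -4: f_y(-4, y) = -6*y**2 + 32*y - 42; vanishes at y ∈ {3}. (-4, 3): f_x = 33 ≠ 0.
  x = -3: f_y(-3, y) = -6*y**2 + 34*y - 48; vanishes at y ∈ {3}. (-3, 3): f_x = 16 ≠ 0.
  x = -2: f_y(-2, y) = -6*y**2 + 36*y - 54; vanishes at y ∈ {3}. (-2, 3): f_x = 5 ≠ 0.
  x = -1: f_y(-1, y) = -6*y**2 + 38*y - 60; vanishes at y ∈ {3}. (-1, 3): f_x = 0, f = 0 — SINGULAR.
  x = 0: f_y(0, y) = -6*y**2 + 40*y - 66; vanishes at y ∈ {3}. (0, 3): f_x = 1 ≠ 0.
  x = 1: f_y(1, y) = -6*y**2 + 42*y - 72; vanishes at y ∈ {3, 4}. (1, 3): f_x = 8 ≠ 0; (1, 4): f_x = 9 ≠ 0.
  x = 2: f_y(2, y) = -6*y**2 + 44*y - 78; vanishes at y ∈ {3}. (2, 3): f_x = 21 ≠ 0.
  x = 3: f_y(3, y) = -6*y**2 + 46*y - 84; vanishes at y ∈ {3}. (3, 3): f_x = 40 ≠ 0.
  x = 4: f_y(4, y) = -6*y**2 + 48*y - 90; vanishes at y ∈ {3}. (4, 3): f_x = 65 ≠ 0.
Only singular point on the grid: (-1, 3).
Classify: substitute x = -1 + u, y = 3 + v and expand: f = u**3 - u**2 + u*v**2 - 2*v**3 + v**2.
No constant or linear terms (consistent with a singular point). Quadratic part: -u**2 + v**2. Cubic part: u**3 + u*v**2 - 2*v**3.
The quadratic part v**2 - u**2 = (v − u)(v + u) splits into two distinct linear factors, so there are two distinct tangent lines y − 3 = ±(x − -1) — this is a node (ordinary double point).
Classification: node.


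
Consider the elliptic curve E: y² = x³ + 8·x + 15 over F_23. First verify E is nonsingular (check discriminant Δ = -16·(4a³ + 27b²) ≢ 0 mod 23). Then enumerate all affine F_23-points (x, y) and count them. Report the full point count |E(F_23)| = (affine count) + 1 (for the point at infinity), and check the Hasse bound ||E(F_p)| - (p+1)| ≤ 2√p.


Affine points = {(1, 1), (1, 22), (2, 4), (2, 19), (6, 7), (6, 16), (7, 0), (8, 4), (8, 19), (11, 10), (11, 13), (13, 4), (13, 19), (17, 2), (17, 21), (22, 11), (22, 12)}; affine count = 17; |E(F_23)| = 18.

Discriminant check: Δ ∝ 4a³ + 27b² = 4·8³ + 27·15² = 4·512 + 27·225 ≡ 4 (mod 23). Nonzero ⇒ E is nonsingular.
For each x ∈ F_23, compute rhs = x³ + 8·x + 15 mod 23, then count y ∈ F_23 with y² ≡ rhs.
  x = 0: rhs = 15, matching y values: none (0 points).
  x = 1: rhs = 1, matching y values: 1, 22 (2 points).
  x = 2: rhs = 16, matching y values: 4, 19 (2 points).
  x = 3: rhs = 20, matching y values: none (0 points).
  x = 4: rhs = 19, matching y values: none (0 points).
  x = 5: rhs = 19, matching y values: none (0 points).
  x = 6: rhs = 3, matching y values: 7, 16 (2 points).
  x = 7: rhs = 0, matching y values: 0 (1 points).
  x = 8: rhs = 16, matching y values: 4, 19 (2 points).
  x = 9: rhs = 11, matching y values: none (0 points).
  x = 10: rhs = 14, matching y values: none (0 points).
  x = 11: rhs = 8, matching y values: 10, 13 (2 points).
  x = 12: rhs = 22, matching y values: none (0 points).
  x = 13: rhs = 16, matching y values: 4, 19 (2 points).
  x = 14: rhs = 19, matching y values: none (0 points).
  x = 15: rhs = 14, matching y values: none (0 points).
  x = 16: rhs = 7, matching y values: none (0 points).
  x = 17: rhs = 4, matching y values: 2, 21 (2 points).
  x = 18: rhs = 11, matching y values: none (0 points).
  x = 19: rhs = 11, matching y values: none (0 points).
  x = 20: rhs = 10, matching y values: none (0 points).
  x = 21: rhs = 14, matching y values: none (0 points).
  x = 22: rhs = 6, matching y values: 11, 12 (2 points).
Total affine count: 17.
Full point count |E(F_23)| = 17 + 1 = 18.
Hasse bound: |18 − (23+1)| = |-6| = 6 ≤ 2√23 ≈ 9.5917 ✓.


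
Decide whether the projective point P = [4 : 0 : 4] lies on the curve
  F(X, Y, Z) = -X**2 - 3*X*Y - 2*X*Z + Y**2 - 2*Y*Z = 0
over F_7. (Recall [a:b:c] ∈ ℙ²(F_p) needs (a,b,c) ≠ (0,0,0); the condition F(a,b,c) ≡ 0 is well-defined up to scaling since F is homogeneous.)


F(4,0,4) ≡ 1 (mod 7); P is NOT on the curve.

Evaluate F(4, 0, 4) term-by-term (mod 7).
  -X**2 ↦ -1·16·1·1 = -16
  -3*X*Y ↦ -3·4·0·1 = 0
  -2*X*Z ↦ -2·4·1·4 = -32
  Y**2 ↦ 1·1·0·1 = 0
  -2*Y*Z ↦ -2·1·0·4 = 0
Sum: F(4, 0, 4) = (-16) + (0) + (-32) + (0) + (0) = -48.
Reducing mod 7: -48 ≡ 1 (mod 7).
Since F(a, b, c) ≡ 1 ≠ 0 (mod 7), P does NOT lie on the curve.


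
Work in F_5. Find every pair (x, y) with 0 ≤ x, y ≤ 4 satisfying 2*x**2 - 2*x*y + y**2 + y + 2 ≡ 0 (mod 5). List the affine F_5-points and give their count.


Affine F_5-points: {(1, 3), (2, 0), (2, 3), (3, 0)}; count = 4.

For each of the 25 pairs (x, y) ∈ F_5², evaluate f(x, y) mod 5. Record the zeros.
  x = 0: [0↦2, 1↦4, 2↦3, 3↦4, 4↦2]  zeros at y ∈ ∅
  x = 1: [0↦4, 1↦4, 2↦1, 3↦0, 4↦1]  zeros at y ∈ {3}
  x = 2: [0↦0, 1↦3, 2↦3, 3↦0, 4↦4]  zeros at y ∈ {0, 3}
  x = 3: [0↦0, 1↦1, 2↦4, 3↦4, 4↦1]  zeros at y ∈ {0}
  x = 4: [0↦4, 1↦3, 2↦4, 3↦2, 4↦2]  zeros at y ∈ ∅
Collecting zeros: affine points = {(1, 3), (2, 0), (2, 3), (3, 0)}.
Total count |C(F_5)_aff| = 4.


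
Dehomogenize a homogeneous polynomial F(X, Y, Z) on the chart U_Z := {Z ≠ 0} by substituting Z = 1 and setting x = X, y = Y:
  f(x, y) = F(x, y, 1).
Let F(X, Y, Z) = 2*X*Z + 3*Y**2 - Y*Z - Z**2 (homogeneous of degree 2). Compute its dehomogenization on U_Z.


f(x, y) = 2*x + 3*y**2 - y - 1

On U_Z we set Z = 1. Each monomial c·X^i·Y^j·Z^k in F becomes c·x^i·y^j·1^k = c·x^i·y^j.
Substituting Z = 1: F(X, Y, 1) = 2*x + 3*y**2 - y - 1.
Note: deg(f) ≤ deg(F) = 2; strict inequality happens when F is divisible by Z (lost terms).


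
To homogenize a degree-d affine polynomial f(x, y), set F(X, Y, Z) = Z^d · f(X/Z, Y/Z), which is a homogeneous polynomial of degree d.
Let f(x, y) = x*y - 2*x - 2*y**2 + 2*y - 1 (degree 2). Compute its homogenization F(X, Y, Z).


F(X, Y, Z) = X*Y - 2*X*Z - 2*Y**2 + 2*Y*Z - Z**2

deg(f) = 2.
Substitute x = X/Z, y = Y/Z into f, then multiply by Z^2.
  monomial 1·x^1·y^1 ↦ 1·X^1·Y^1·Z^0.
  monomial -2·x^1·y^0 ↦ -2·X^1·Y^0·Z^1.
  monomial -2·x^0·y^2 ↦ -2·X^0·Y^2·Z^0.
  monomial 2·x^0·y^1 ↦ 2·X^0·Y^1·Z^1.
  monomial -1·x^0·y^0 ↦ -1·X^0·Y^0·Z^2.
Collecting: F(X, Y, Z) = X*Y - 2*X*Z - 2*Y**2 + 2*Y*Z - Z**2.


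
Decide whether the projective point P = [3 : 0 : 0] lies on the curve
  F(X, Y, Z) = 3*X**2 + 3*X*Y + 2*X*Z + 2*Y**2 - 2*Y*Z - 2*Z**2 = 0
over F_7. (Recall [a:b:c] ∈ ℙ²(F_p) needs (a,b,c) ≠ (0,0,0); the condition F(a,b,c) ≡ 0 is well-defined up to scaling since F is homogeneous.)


F(3,0,0) ≡ 6 (mod 7); P is NOT on the curve.

Evaluate F(3, 0, 0) term-by-term (mod 7).
  3*X**2 ↦ 3·9·1·1 = 27
  3*X*Y ↦ 3·3·0·1 = 0
  2*X*Z ↦ 2·3·1·0 = 0
  2*Y**2 ↦ 2·1·0·1 = 0
  -2*Y*Z ↦ -2·1·0·0 = 0
  -2*Z**2 ↦ -2·1·1·0 = 0
Sum: F(3, 0, 0) = (27) + (0) + (0) + (0) + (0) + (0) = 27.
Reducing mod 7: 27 ≡ 6 (mod 7).
Since F(a, b, c) ≡ 6 ≠ 0 (mod 7), P does NOT lie on the curve.


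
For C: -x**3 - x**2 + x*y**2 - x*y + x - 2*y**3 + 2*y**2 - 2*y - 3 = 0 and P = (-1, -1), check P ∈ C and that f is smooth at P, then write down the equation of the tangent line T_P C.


Tangent line at P: 2*x - 9*y - 7 = 0.

Step 1: f(-1, -1) = 0, so P lies on C.
Step 2: partial derivatives
  f_x(x, y) = -3*x**2 - 2*x + y**2 - y + 1, f_y(x, y) = 2*x*y - x - 6*y**2 + 4*y - 2.
  f_x(P) = 2, f_y(P) = -9 (gradient nonzero, so P is smooth).
Step 3: tangent line at P: 2·(x − -1) + -9·(y − -1) = 0.
Expanding: 2*x - 9*y - 7 = 0.


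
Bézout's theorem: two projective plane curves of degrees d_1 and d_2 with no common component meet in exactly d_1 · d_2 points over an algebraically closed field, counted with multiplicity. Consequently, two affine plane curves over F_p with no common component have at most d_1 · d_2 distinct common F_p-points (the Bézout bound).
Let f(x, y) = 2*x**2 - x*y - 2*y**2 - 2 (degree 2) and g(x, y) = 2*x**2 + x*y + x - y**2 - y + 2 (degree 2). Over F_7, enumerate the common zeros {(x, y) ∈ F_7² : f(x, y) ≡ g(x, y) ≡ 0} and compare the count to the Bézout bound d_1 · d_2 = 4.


Common zeros: {(6, 4)}; count = 1; Bézout bound = 4.

deg(f) = 2, deg(g) = 2, so Bézout bound = 4.
Scan x ∈ F_7. For each x, list the y ∈ F_7 with f(x, y) ≡ 0 and those with g(x, y) ≡ 0 (mod 7); the common zeros in that column are the intersection.
  x = 0: f ≡ 0 at y ∈ ∅; g ≡ 0 at y ∈ {1, 5}; common: ∅.
  x = 1: f ≡ 0 at y ∈ {0, 3}; g ≡ 0 at y ∈ ∅; common: ∅.
  x = 2: f ≡ 0 at y ∈ ∅; g ≡ 0 at y ∈ {4}; common: ∅.
  x = 3: f ≡ 0 at y ∈ {4, 5}; g ≡ 0 at y ∈ ∅; common: ∅.
  x = 4: f ≡ 0 at y ∈ {2, 3}; g ≡ 0 at y ∈ {5}; common: ∅.
  x = 5: f ≡ 0 at y ∈ ∅; g ≡ 0 at y ∈ ∅; common: ∅.
  x = 6: f ≡ 0 at y ∈ {0, 4}; g ≡ 0 at y ∈ {1, 4}; common: {4}.
Collecting: common zeros = {(6, 4)}, so the count is 1.
Comparison with the Bézout bound: 1 ≤ 4 = deg(f)·deg(g), as expected for curves with no common component (the affine F_7-count falls short of the bound because intersections may lie at infinity, over extension fields, or carry multiplicity).


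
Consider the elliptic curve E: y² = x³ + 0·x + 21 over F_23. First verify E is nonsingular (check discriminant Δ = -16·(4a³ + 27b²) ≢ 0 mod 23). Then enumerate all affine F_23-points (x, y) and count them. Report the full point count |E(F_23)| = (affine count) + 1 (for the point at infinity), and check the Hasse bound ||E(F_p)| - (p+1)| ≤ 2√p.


Affine points = {(2, 11), (2, 12), (3, 5), (3, 18), (4, 4), (4, 19), (5, 10), (5, 13), (8, 2), (8, 21), (10, 3), (10, 20), (11, 8), (11, 15), (12, 1), (12, 22), (16, 0), (17, 9), (17, 14), (19, 7), (19, 16), (21, 6), (21, 17)}; affine count = 23; |E(F_23)| = 24.

Discriminant check: Δ ∝ 4a³ + 27b² = 4·0³ + 27·21² = 4·0 + 27·441 ≡ 16 (mod 23). Nonzero ⇒ E is nonsingular.
For each x ∈ F_23, compute rhs = x³ + 0·x + 21 mod 23, then count y ∈ F_23 with y² ≡ rhs.
  x = 0: rhs = 21, matching y values: none (0 points).
  x = 1: rhs = 22, matching y values: none (0 points).
  x = 2: rhs = 6, matching y values: 11, 12 (2 points).
  x = 3: rhs = 2, matching y values: 5, 18 (2 points).
  x = 4: rhs = 16, matching y values: 4, 19 (2 points).
  x = 5: rhs = 8, matching y values: 10, 13 (2 points).
  x = 6: rhs = 7, matching y values: none (0 points).
  x = 7: rhs = 19, matching y values: none (0 points).
  x = 8: rhs = 4, matching y values: 2, 21 (2 points).
  x = 9: rhs = 14, matching y values: none (0 points).
  x = 10: rhs = 9, matching y values: 3, 20 (2 points).
  x = 11: rhs = 18, matching y values: 8, 15 (2 points).
  x = 12: rhs = 1, matching y values: 1, 22 (2 points).
  x = 13: rhs = 10, matching y values: none (0 points).
  x = 14: rhs = 5, matching y values: none (0 points).
  x = 15: rhs = 15, matching y values: none (0 points).
  x = 16: rhs = 0, matching y values: 0 (1 points).
  x = 17: rhs = 12, matching y values: 9, 14 (2 points).
  x = 18: rhs = 11, matching y values: none (0 points).
  x = 19: rhs = 3, matching y values: 7, 16 (2 points).
  x = 20: rhs = 17, matching y values: none (0 points).
  x = 21: rhs = 13, matching y values: 6, 17 (2 points).
  x = 22: rhs = 20, matching y values: none (0 points).
Total affine count: 23.
Full point count |E(F_23)| = 23 + 1 = 24.
Hasse bound: |24 − (23+1)| = |0| = 0 ≤ 2√23 ≈ 9.5917 ✓.


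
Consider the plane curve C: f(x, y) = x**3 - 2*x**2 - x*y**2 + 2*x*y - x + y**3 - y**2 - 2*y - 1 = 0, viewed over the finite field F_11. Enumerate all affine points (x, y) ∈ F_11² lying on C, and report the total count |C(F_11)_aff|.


Affine F_11-points: {(0, 3), (1, 7), (4, 6), (5, 3), (7, 1), (8, 3), (10, 10)}; count = 7.

For each of the 121 pairs (x, y) ∈ F_11², evaluate f(x, y) mod 11. Record the zeros.
  x = 0: [0↦10, 1↦8, 2↦10, 3↦0, 4↦6, 5↦1, 6↦2, 7↦4, 8↦2, 9↦2, 10↦10]  zeros at y ∈ {3}
  x = 1: [0↦8, 1↦7, 2↦8, 3↦6, 4↦7, 5↦6, 6↦9, 7↦0, 8↦7, 9↦3, 10↦5]  zeros at y ∈ {7}
  x = 2: [0↦8, 1↦8, 2↦8, 3↦3, 4↦10, 5↦2, 6↦7, 7↦9, 8↦3, 9↦6, 10↦2]  zeros at y ∈ ∅
  x = 3: [0↦5, 1↦6, 2↦5, 3↦8, 4↦10, 5↦6, 6↦2, 7↦4, 8↦7, 9↦6, 10↦7]  zeros at y ∈ ∅
  x = 4: [0↦5, 1↦7, 2↦5, 3↦5, 4↦2, 5↦2, 6↦0, 7↦2, 8↦3, 9↦9, 10↦4]  zeros at y ∈ {6}
  x = 5: [0↦3, 1↦6, 2↦3, 3↦0, 4↦3, 5↦7, 6↦7, 7↦9, 8↦8, 9↦10, 10↦10]  zeros at y ∈ {3}
  x = 6: [0↦5, 1↦9, 2↦5, 3↦10, 4↦8, 5↦5, 6↦7, 7↦9, 8↦6, 9↦4, 10↦9]  zeros at y ∈ ∅
  x = 7: [0↦6, 1↦0, 2↦6, 3↦8, 4↦1, 5↦2, 6↦6, 7↦8, 8↦3, 9↦8, 10↦7]  zeros at y ∈ {1}
  x = 8: [0↦1, 1↦7, 2↦1, 3↦0, 4↦10, 5↦4, 6↦10, 7↦1, 8↦5, 9↦6, 10↦10]  zeros at y ∈ {3}
  x = 9: [0↦7, 1↦3, 2↦7, 3↦3, 4↦8, 5↦6, 6↦3, 7↦5, 8↦7, 9↦4, 10↦2]  zeros at y ∈ ∅
  x = 10: [0↦8, 1↦5, 2↦8, 3↦1, 4↦1, 5↦3, 6↦2, 7↦4, 8↦4, 9↦8, 10↦0]  zeros at y ∈ {10}
Collecting zeros: affine points = {(0, 3), (1, 7), (4, 6), (5, 3), (7, 1), (8, 3), (10, 10)}.
Total count |C(F_11)_aff| = 7.


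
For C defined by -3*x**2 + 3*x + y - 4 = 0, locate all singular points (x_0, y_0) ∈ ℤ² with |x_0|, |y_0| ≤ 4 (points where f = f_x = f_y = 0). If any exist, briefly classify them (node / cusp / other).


No singular points in the scanned grid; C is smooth there.

Compute partial derivatives:
  f_x = 3 - 6*x.
  f_y = 1.
f_y = 1 is a nonzero constant, so f_y never vanishes: no point (x, y) can satisfy f = f_x = f_y = 0. In particular no (x, y) ∈ {−4, ..., 4}² is singular; the curve is smooth.


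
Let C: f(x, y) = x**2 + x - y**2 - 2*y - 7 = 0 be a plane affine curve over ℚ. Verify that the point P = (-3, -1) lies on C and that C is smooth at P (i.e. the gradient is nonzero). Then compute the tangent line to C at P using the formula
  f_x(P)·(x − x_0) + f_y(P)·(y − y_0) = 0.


Tangent line at P: -5*x - 15 = 0.

Step 1: f(-3, -1) = 0, so P lies on C.
Step 2: partial derivatives
  f_x(x, y) = 2*x + 1, f_y(x, y) = -2*y - 2.
  f_x(P) = -5, f_y(P) = 0 (gradient nonzero, so P is smooth).
Step 3: tangent line at P: -5·(x − -3) + 0·(y − -1) = 0.
Expanding: -5*x - 15 = 0.


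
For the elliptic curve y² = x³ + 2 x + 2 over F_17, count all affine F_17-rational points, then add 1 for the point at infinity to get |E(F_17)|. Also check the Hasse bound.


Affine points = {(0, 6), (0, 11), (3, 1), (3, 16), (5, 1), (5, 16), (6, 3), (6, 14), (7, 6), (7, 11), (9, 1), (9, 16), (10, 6), (10, 11), (13, 7), (13, 10), (16, 4), (16, 13)}; affine count = 18; |E(F_17)| = 19.

Discriminant check: Δ ∝ 4a³ + 27b² = 4·2³ + 27·2² = 4·8 + 27·4 ≡ 4 (mod 17). Nonzero ⇒ E is nonsingular.
For each x ∈ F_17, compute rhs = x³ + 2·x + 2 mod 17, then count y ∈ F_17 with y² ≡ rhs.
  x = 0: rhs = 2, matching y values: 6, 11 (2 points).
  x = 1: rhs = 5, matching y values: none (0 points).
  x = 2: rhs = 14, matching y values: none (0 points).
  x = 3: rhs = 1, matching y values: 1, 16 (2 points).
  x = 4: rhs = 6, matching y values: none (0 points).
  x = 5: rhs = 1, matching y values: 1, 16 (2 points).
  x = 6: rhs = 9, matching y values: 3, 14 (2 points).
  x = 7: rhs = 2, matching y values: 6, 11 (2 points).
  x = 8: rhs = 3, matching y values: none (0 points).
  x = 9: rhs = 1, matching y values: 1, 16 (2 points).
  x = 10: rhs = 2, matching y values: 6, 11 (2 points).
  x = 11: rhs = 12, matching y values: none (0 points).
  x = 12: rhs = 3, matching y values: none (0 points).
  x = 13: rhs = 15, matching y values: 7, 10 (2 points).
  x = 14: rhs = 3, matching y values: none (0 points).
  x = 15: rhs = 7, matching y values: none (0 points).
  x = 16: rhs = 16, matching y values: 4, 13 (2 points).
Total affine count: 18.
Full point count |E(F_17)| = 18 + 1 = 19.
Hasse bound: |19 − (17+1)| = |1| = 1 ≤ 2√17 ≈ 8.2462 ✓.


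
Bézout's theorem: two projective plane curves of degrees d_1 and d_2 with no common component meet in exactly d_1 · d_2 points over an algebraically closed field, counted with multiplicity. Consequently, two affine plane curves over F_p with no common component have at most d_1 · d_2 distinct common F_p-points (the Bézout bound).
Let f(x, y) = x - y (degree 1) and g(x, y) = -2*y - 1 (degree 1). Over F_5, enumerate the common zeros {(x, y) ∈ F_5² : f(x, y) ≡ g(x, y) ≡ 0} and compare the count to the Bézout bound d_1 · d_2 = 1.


Common zeros: {(2, 2)}; count = 1; Bézout bound = 1.

deg(f) = 1, deg(g) = 1, so Bézout bound = 1.
Scan x ∈ F_5. For each x, list the y ∈ F_5 with f(x, y) ≡ 0 and those with g(x, y) ≡ 0 (mod 5); the common zeros in that column are the intersection.
  x = 0: f ≡ 0 at y ∈ {0}; g ≡ 0 at y ∈ {2}; common: ∅.
  x = 1: f ≡ 0 at y ∈ {1}; g ≡ 0 at y ∈ {2}; common: ∅.
  x = 2: f ≡ 0 at y ∈ {2}; g ≡ 0 at y ∈ {2}; common: {2}.
  x = 3: f ≡ 0 at y ∈ {3}; g ≡ 0 at y ∈ {2}; common: ∅.
  x = 4: f ≡ 0 at y ∈ {4}; g ≡ 0 at y ∈ {2}; common: ∅.
Collecting: common zeros = {(2, 2)}, so the count is 1.
Comparison with the Bézout bound: 1 ≤ 1 = deg(f)·deg(g), as expected for curves with no common component (the bound is attained).


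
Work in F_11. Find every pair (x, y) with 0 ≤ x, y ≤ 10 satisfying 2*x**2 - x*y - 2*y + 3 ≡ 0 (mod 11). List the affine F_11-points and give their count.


Affine F_11-points: {(0, 7), (1, 9), (2, 0), (3, 2), (4, 4), (5, 6), (6, 8), (7, 10), (8, 1), (9, 0), (9, 1), (9, 2), (9, 3), (9, 4), (9, 5), (9, 6), (9, 7), (9, 8), (9, 9), (9, 10), (10, 5)}; count = 21.

For each of the 121 pairs (x, y) ∈ F_11², evaluate f(x, y) mod 11. Record the zeros.
  x = 0: [0↦3, 1↦1, 2↦10, 3↦8, 4↦6, 5↦4, 6↦2, 7↦0, 8↦9, 9↦7, 10↦5]  zeros at y ∈ {7}
  x = 1: [0↦5, 1↦2, 2↦10, 3↦7, 4↦4, 5↦1, 6↦9, 7↦6, 8↦3, 9↦0, 10↦8]  zeros at y ∈ {9}
  x = 2: [0↦0, 1↦7, 2↦3, 3↦10, 4↦6, 5↦2, 6↦9, 7↦5, 8↦1, 9↦8, 10↦4]  zeros at y ∈ {0}
  x = 3: [0↦10, 1↦5, 2↦0, 3↦6, 4↦1, 5↦7, 6↦2, 7↦8, 8↦3, 9↦9, 10↦4]  zeros at y ∈ {2}
  x = 4: [0↦2, 1↦7, 2↦1, 3↦6, 4↦0, 5↦5, 6↦10, 7↦4, 8↦9, 9↦3, 10↦8]  zeros at y ∈ {4}
  x = 5: [0↦9, 1↦2, 2↦6, 3↦10, 4↦3, 5↦7, 6↦0, 7↦4, 8↦8, 9↦1, 10↦5]  zeros at y ∈ {6}
  x = 6: [0↦9, 1↦1, 2↦4, 3↦7, 4↦10, 5↦2, 6↦5, 7↦8, 8↦0, 9↦3, 10↦6]  zeros at y ∈ {8}
  x = 7: [0↦2, 1↦4, 2↦6, 3↦8, 4↦10, 5↦1, 6↦3, 7↦5, 8↦7, 9↦9, 10↦0]  zeros at y ∈ {10}
  x = 8: [0↦10, 1↦0, 2↦1, 3↦2, 4↦3, 5↦4, 6↦5, 7↦6, 8↦7, 9↦8, 10↦9]  zeros at y ∈ {1}
  x = 9: [0↦0, 1↦0, 2↦0, 3↦0, 4↦0, 5↦0, 6↦0, 7↦0, 8↦0, 9↦0, 10↦0]  zeros at y ∈ {0, 1, 2, 3, 4, 5, 6, 7, 8, 9, 10}
  x = 10: [0↦5, 1↦4, 2↦3, 3↦2, 4↦1, 5↦0, 6↦10, 7↦9, 8↦8, 9↦7, 10↦6]  zeros at y ∈ {5}
Collecting zeros: affine points = {(0, 7), (1, 9), (2, 0), (3, 2), (4, 4), (5, 6), (6, 8), (7, 10), (8, 1), (9, 0), (9, 1), (9, 2), (9, 3), (9, 4), (9, 5), (9, 6), (9, 7), (9, 8), (9, 9), (9, 10), (10, 5)}.
Total count |C(F_11)_aff| = 21.


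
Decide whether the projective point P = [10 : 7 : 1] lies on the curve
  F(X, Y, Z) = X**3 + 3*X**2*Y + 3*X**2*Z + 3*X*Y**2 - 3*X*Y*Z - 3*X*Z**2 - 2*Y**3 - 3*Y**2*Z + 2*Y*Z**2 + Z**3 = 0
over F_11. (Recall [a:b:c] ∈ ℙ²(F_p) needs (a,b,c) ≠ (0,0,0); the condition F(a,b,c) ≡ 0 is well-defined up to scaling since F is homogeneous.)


F(10,7,1) ≡ 6 (mod 11); P is NOT on the curve.

Evaluate F(10, 7, 1) term-by-term (mod 11).
  X**3 ↦ 1·1000·1·1 = 1000
  3*X**2*Y ↦ 3·100·7·1 = 2100
  3*X**2*Z ↦ 3·100·1·1 = 300
  3*X*Y**2 ↦ 3·10·49·1 = 1470
  -3*X*Y*Z ↦ -3·10·7·1 = -210
  -3*X*Z**2 ↦ -3·10·1·1 = -30
  -2*Y**3 ↦ -2·1·343·1 = -686
  -3*Y**2*Z ↦ -3·1·49·1 = -147
  2*Y*Z**2 ↦ 2·1·7·1 = 14
  Z**3 ↦ 1·1·1·1 = 1
Sum: F(10, 7, 1) = (1000) + (2100) + (300) + (1470) + (-210) + (-30) + (-686) + (-147) + (14) + (1) = 3812.
Reducing mod 11: 3812 ≡ 6 (mod 11).
Since F(a, b, c) ≡ 6 ≠ 0 (mod 11), P does NOT lie on the curve.


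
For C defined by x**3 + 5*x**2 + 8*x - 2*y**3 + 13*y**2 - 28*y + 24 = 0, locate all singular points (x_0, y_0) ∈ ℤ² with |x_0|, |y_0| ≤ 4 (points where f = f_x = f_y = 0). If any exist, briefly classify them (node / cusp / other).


Singular points: {(-2, 2)}; classification: node.

Compute partial derivatives:
  f_x = 3*x**2 + 10*x + 8.
  f_y = -6*y**2 + 26*y - 28.
Scan x_0 ∈ {−4, ..., 4}. For each x_0, f_y(x_0, y) is a polynomial in y; find its integer roots y ∈ {−4, ..., 4}, then test f_x and f at those candidates.
  x = -4: f_y(-4, y) = -6*y**2 + 26*y - 28; vanishes at y ∈ {2}. (-4, 2): f_x = 16 ≠ 0.
  x = -3: f_y(-3, y) = -6*y**2 + 26*y - 28; vanishes at y ∈ {2}. (-3, 2): f_x = 5 ≠ 0.
  x = -2: f_y(-2, y) = -6*y**2 + 26*y - 28; vanishes at y ∈ {2}. (-2, 2): f_x = 0, f = 0 — SINGULAR.
  x = -1: f_y(-1, y) = -6*y**2 + 26*y - 28; vanishes at y ∈ {2}. (-1, 2): f_x = 1 ≠ 0.
  x = 0: f_y(0, y) = -6*y**2 + 26*y - 28; vanishes at y ∈ {2}. (0, 2): f_x = 8 ≠ 0.
  x = 1: f_y(1, y) = -6*y**2 + 26*y - 28; vanishes at y ∈ {2}. (1, 2): f_x = 21 ≠ 0.
  x = 2: f_y(2, y) = -6*y**2 + 26*y - 28; vanishes at y ∈ {2}. (2, 2): f_x = 40 ≠ 0.
  x = 3: f_y(3, y) = -6*y**2 + 26*y - 28; vanishes at y ∈ {2}. (3, 2): f_x = 65 ≠ 0.
  x = 4: f_y(4, y) = -6*y**2 + 26*y - 28; vanishes at y ∈ {2}. (4, 2): f_x = 96 ≠ 0.
Only singular point on the grid: (-2, 2).
Classify: substitute x = -2 + u, y = 2 + v and expand: f = u**3 - u**2 - 2*v**3 + v**2.
No constant or linear terms (consistent with a singular point). Quadratic part: -u**2 + v**2. Cubic part: u**3 - 2*v**3.
The quadratic part v**2 - u**2 = (v − u)(v + u) splits into two distinct linear factors, so there are two distinct tangent lines y − 2 = ±(x − -2) — this is a node (ordinary double point).
Classification: node.


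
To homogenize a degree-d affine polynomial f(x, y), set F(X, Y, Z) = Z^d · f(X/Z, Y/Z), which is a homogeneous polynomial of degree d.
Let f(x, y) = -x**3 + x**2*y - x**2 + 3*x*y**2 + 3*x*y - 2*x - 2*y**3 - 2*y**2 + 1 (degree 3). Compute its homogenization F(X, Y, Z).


F(X, Y, Z) = -X**3 + X**2*Y - X**2*Z + 3*X*Y**2 + 3*X*Y*Z - 2*X*Z**2 - 2*Y**3 - 2*Y**2*Z + Z**3

deg(f) = 3.
Substitute x = X/Z, y = Y/Z into f, then multiply by Z^3.
  monomial -1·x^3·y^0 ↦ -1·X^3·Y^0·Z^0.
  monomial 1·x^2·y^1 ↦ 1·X^2·Y^1·Z^0.
  monomial -1·x^2·y^0 ↦ -1·X^2·Y^0·Z^1.
  monomial 3·x^1·y^2 ↦ 3·X^1·Y^2·Z^0.
  monomial 3·x^1·y^1 ↦ 3·X^1·Y^1·Z^1.
  monomial -2·x^1·y^0 ↦ -2·X^1·Y^0·Z^2.
  monomial -2·x^0·y^3 ↦ -2·X^0·Y^3·Z^0.
  monomial -2·x^0·y^2 ↦ -2·X^0·Y^2·Z^1.
  monomial 1·x^0·y^0 ↦ 1·X^0·Y^0·Z^3.
Collecting: F(X, Y, Z) = -X**3 + X**2*Y - X**2*Z + 3*X*Y**2 + 3*X*Y*Z - 2*X*Z**2 - 2*Y**3 - 2*Y**2*Z + Z**3.


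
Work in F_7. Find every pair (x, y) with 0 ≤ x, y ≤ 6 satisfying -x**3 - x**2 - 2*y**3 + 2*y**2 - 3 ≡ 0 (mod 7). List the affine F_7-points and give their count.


Affine F_7-points: {(0, 5), (3, 6), (4, 2), (4, 3), (5, 2), (5, 3), (6, 5)}; count = 7.

For each of the 49 pairs (x, y) ∈ F_7², evaluate f(x, y) mod 7. Record the zeros.
  x = 0: [0↦4, 1↦4, 2↦3, 3↦3, 4↦6, 5↦0, 6↦1]  zeros at y ∈ {5}
  x = 1: [0↦2, 1↦2, 2↦1, 3↦1, 4↦4, 5↦5, 6↦6]  zeros at y ∈ ∅
  x = 2: [0↦6, 1↦6, 2↦5, 3↦5, 4↦1, 5↦2, 6↦3]  zeros at y ∈ ∅
  x = 3: [0↦3, 1↦3, 2↦2, 3↦2, 4↦5, 5↦6, 6↦0]  zeros at y ∈ {6}
  x = 4: [0↦1, 1↦1, 2↦0, 3↦0, 4↦3, 5↦4, 6↦5]  zeros at y ∈ {2, 3}
  x = 5: [0↦1, 1↦1, 2↦0, 3↦0, 4↦3, 5↦4, 6↦5]  zeros at y ∈ {2, 3}
  x = 6: [0↦4, 1↦4, 2↦3, 3↦3, 4↦6, 5↦0, 6↦1]  zeros at y ∈ {5}
Collecting zeros: affine points = {(0, 5), (3, 6), (4, 2), (4, 3), (5, 2), (5, 3), (6, 5)}.
Total count |C(F_7)_aff| = 7.


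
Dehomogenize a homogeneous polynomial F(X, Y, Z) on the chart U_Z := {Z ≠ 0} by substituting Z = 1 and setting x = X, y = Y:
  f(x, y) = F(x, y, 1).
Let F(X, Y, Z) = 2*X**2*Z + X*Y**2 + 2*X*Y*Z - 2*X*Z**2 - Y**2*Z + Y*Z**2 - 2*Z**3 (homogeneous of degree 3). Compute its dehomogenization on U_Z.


f(x, y) = 2*x**2 + x*y**2 + 2*x*y - 2*x - y**2 + y - 2

On U_Z we set Z = 1. Each monomial c·X^i·Y^j·Z^k in F becomes c·x^i·y^j·1^k = c·x^i·y^j.
Substituting Z = 1: F(X, Y, 1) = 2*x**2 + x*y**2 + 2*x*y - 2*x - y**2 + y - 2.
Note: deg(f) ≤ deg(F) = 3; strict inequality happens when F is divisible by Z (lost terms).


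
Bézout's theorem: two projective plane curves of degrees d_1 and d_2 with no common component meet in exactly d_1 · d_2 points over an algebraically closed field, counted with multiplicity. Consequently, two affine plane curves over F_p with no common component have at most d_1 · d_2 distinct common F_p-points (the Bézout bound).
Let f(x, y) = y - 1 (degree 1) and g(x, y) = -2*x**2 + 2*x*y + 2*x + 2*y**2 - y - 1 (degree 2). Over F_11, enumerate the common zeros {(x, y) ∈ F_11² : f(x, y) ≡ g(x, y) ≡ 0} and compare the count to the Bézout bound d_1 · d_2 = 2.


Common zeros: {(0, 1), (2, 1)}; count = 2; Bézout bound = 2.

deg(f) = 1, deg(g) = 2, so Bézout bound = 2.
Scan x ∈ F_11. For each x, list the y ∈ F_11 with f(x, y) ≡ 0 and those with g(x, y) ≡ 0 (mod 11); the common zeros in that column are the intersection.
  x = 0: f ≡ 0 at y ∈ {1}; g ≡ 0 at y ∈ {1, 5}; common: {1}.
  x = 1: f ≡ 0 at y ∈ {1}; g ≡ 0 at y ∈ {6, 10}; common: ∅.
  x = 2: f ≡ 0 at y ∈ {1}; g ≡ 0 at y ∈ {1, 3}; common: {1}.
  x = 3: f ≡ 0 at y ∈ {1}; g ≡ 0 at y ∈ ∅; common: ∅.
  x = 4: f ≡ 0 at y ∈ {1}; g ≡ 0 at y ∈ ∅; common: ∅.
  x = 5: f ≡ 0 at y ∈ {1}; g ≡ 0 at y ∈ ∅; common: ∅.
  x = 6: f ≡ 0 at y ∈ {1}; g ≡ 0 at y ∈ {5, 6}; common: ∅.
  x = 7: f ≡ 0 at y ∈ {1}; g ≡ 0 at y ∈ ∅; common: ∅.
  x = 8: f ≡ 0 at y ∈ {1}; g ≡ 0 at y ∈ ∅; common: ∅.
  x = 9: f ≡ 0 at y ∈ {1}; g ≡ 0 at y ∈ ∅; common: ∅.
  x = 10: f ≡ 0 at y ∈ {1}; g ≡ 0 at y ∈ {8, 10}; common: ∅.
Collecting: common zeros = {(0, 1), (2, 1)}, so the count is 2.
Comparison with the Bézout bound: 2 ≤ 2 = deg(f)·deg(g), as expected for curves with no common component (the bound is attained).


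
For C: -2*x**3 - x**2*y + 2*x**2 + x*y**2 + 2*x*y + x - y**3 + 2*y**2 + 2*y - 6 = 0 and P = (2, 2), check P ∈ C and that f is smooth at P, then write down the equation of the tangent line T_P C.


Tangent line at P: -15*x + 6*y + 18 = 0.

Step 1: f(2, 2) = 0, so P lies on C.
Step 2: partial derivatives
  f_x(x, y) = -6*x**2 - 2*x*y + 4*x + y**2 + 2*y + 1, f_y(x, y) = -x**2 + 2*x*y + 2*x - 3*y**2 + 4*y + 2.
  f_x(P) = -15, f_y(P) = 6 (gradient nonzero, so P is smooth).
Step 3: tangent line at P: -15·(x − 2) + 6·(y − 2) = 0.
Expanding: -15*x + 6*y + 18 = 0.


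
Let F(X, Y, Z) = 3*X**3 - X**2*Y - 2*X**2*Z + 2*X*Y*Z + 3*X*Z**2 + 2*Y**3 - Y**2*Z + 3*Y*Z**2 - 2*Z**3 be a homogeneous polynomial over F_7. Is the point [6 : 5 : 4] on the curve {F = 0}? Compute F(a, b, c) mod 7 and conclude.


F(6,5,4) ≡ 4 (mod 7); P is NOT on the curve.

Evaluate F(6, 5, 4) term-by-term (mod 7).
  3*X**3 ↦ 3·216·1·1 = 648
  -X**2*Y ↦ -1·36·5·1 = -180
  -2*X**2*Z ↦ -2·36·1·4 = -288
  2*X*Y*Z ↦ 2·6·5·4 = 240
  3*X*Z**2 ↦ 3·6·1·16 = 288
  2*Y**3 ↦ 2·1·125·1 = 250
  -Y**2*Z ↦ -1·1·25·4 = -100
  3*Y*Z**2 ↦ 3·1·5·16 = 240
  -2*Z**3 ↦ -2·1·1·64 = -128
Sum: F(6, 5, 4) = (648) + (-180) + (-288) + (240) + (288) + (250) + (-100) + (240) + (-128) = 970.
Reducing mod 7: 970 ≡ 4 (mod 7).
Since F(a, b, c) ≡ 4 ≠ 0 (mod 7), P does NOT lie on the curve.


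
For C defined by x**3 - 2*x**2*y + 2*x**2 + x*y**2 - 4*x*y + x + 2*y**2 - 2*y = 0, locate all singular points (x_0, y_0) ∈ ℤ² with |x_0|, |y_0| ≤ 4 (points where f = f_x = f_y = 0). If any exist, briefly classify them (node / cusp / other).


Singular points: {(-1, 0)}; classification: node.

Compute partial derivatives:
  f_x = 3*x**2 - 4*x*y + 4*x + y**2 - 4*y + 1.
  f_y = -2*x**2 + 2*x*y - 4*x + 4*y - 2.
Scan x_0 ∈ {−4, ..., 4}. For each x_0, f_y(x_0, y) is a polynomial in y; find its integer roots y ∈ {−4, ..., 4}, then test f_x and f at those candidates.
  x = -4: f_y(-4, y) = -4*y - 18; no integer root y with |y| ≤ 4.
  x = -3: f_y(-3, y) = -2*y - 8; vanishes at y ∈ {-4}. (-3, -4): f_x = 0 but f = 4 ≠ 0.
  x = -2: f_y(-2, y) = -2; no integer root y with |y| ≤ 4.
  x = -1: f_y(-1, y) = 2*y; vanishes at y ∈ {0}. (-1, 0): f_x = 0, f = 0 — SINGULAR.
  x = 0: f_y(0, y) = 4*y - 2; no integer root y with |y| ≤ 4.
  x = 1: f_y(1, y) = 6*y - 8; no integer root y with |y| ≤ 4.
  x = 2: f_y(2, y) = 8*y - 18; no integer root y with |y| ≤ 4.
  x = 3: f_y(3, y) = 10*y - 32; no integer root y with |y| ≤ 4.
  x = 4: f_y(4, y) = 12*y - 50; no integer root y with |y| ≤ 4.
Only singular point on the grid: (-1, 0).
Classify: substitute x = -1 + u, y = 0 + v and expand: f = u**3 - 2*u**2*v - u**2 + u*v**2 + v**2.
No constant or linear terms (consistent with a singular point). Quadratic part: -u**2 + v**2. Cubic part: u**3 - 2*u**2*v + u*v**2.
The quadratic part v**2 - u**2 = (v − u)(v + u) splits into two distinct linear factors, so there are two distinct tangent lines y − 0 = ±(x − -1) — this is a node (ordinary double point).
Classification: node.


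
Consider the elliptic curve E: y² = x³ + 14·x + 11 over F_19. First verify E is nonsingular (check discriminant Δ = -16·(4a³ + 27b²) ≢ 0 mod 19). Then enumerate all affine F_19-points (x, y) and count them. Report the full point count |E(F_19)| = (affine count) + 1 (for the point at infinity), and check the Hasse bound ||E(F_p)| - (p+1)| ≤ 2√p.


Affine points = {(0, 7), (0, 12), (1, 8), (1, 11), (2, 3), (2, 16), (3, 2), (3, 17), (4, 6), (4, 13), (5, 4), (5, 15), (6, 8), (6, 11), (9, 7), (9, 12), (10, 7), (10, 12), (12, 8), (12, 11), (14, 5), (14, 14), (15, 9), (15, 10)}; affine count = 24; |E(F_19)| = 25.

Discriminant check: Δ ∝ 4a³ + 27b² = 4·14³ + 27·11² = 4·2744 + 27·121 ≡ 12 (mod 19). Nonzero ⇒ E is nonsingular.
For each x ∈ F_19, compute rhs = x³ + 14·x + 11 mod 19, then count y ∈ F_19 with y² ≡ rhs.
  x = 0: rhs = 11, matching y values: 7, 12 (2 points).
  x = 1: rhs = 7, matching y values: 8, 11 (2 points).
  x = 2: rhs = 9, matching y values: 3, 16 (2 points).
  x = 3: rhs = 4, matching y values: 2, 17 (2 points).
  x = 4: rhs = 17, matching y values: 6, 13 (2 points).
  x = 5: rhs = 16, matching y values: 4, 15 (2 points).
  x = 6: rhs = 7, matching y values: 8, 11 (2 points).
  x = 7: rhs = 15, matching y values: none (0 points).
  x = 8: rhs = 8, matching y values: none (0 points).
  x = 9: rhs = 11, matching y values: 7, 12 (2 points).
  x = 10: rhs = 11, matching y values: 7, 12 (2 points).
  x = 11: rhs = 14, matching y values: none (0 points).
  x = 12: rhs = 7, matching y values: 8, 11 (2 points).
  x = 13: rhs = 15, matching y values: none (0 points).
  x = 14: rhs = 6, matching y values: 5, 14 (2 points).
  x = 15: rhs = 5, matching y values: 9, 10 (2 points).
  x = 16: rhs = 18, matching y values: none (0 points).
  x = 17: rhs = 13, matching y values: none (0 points).
  x = 18: rhs = 15, matching y values: none (0 points).
Total affine count: 24.
Full point count |E(F_19)| = 24 + 1 = 25.
Hasse bound: |25 − (19+1)| = |5| = 5 ≤ 2√19 ≈ 8.7178 ✓.
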